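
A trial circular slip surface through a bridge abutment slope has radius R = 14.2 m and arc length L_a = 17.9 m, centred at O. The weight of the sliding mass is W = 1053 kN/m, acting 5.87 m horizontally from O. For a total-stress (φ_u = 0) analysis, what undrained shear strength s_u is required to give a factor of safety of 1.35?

s_u = 32.8 kPa

FS = s_u·L_a·R / (W·d), so s_u = FS·W·d / (L_a·R).
s_u = 1.35·1053·5.87 / (17.90·14.2) = 8344.5 / 254.18 = 32.83 kPa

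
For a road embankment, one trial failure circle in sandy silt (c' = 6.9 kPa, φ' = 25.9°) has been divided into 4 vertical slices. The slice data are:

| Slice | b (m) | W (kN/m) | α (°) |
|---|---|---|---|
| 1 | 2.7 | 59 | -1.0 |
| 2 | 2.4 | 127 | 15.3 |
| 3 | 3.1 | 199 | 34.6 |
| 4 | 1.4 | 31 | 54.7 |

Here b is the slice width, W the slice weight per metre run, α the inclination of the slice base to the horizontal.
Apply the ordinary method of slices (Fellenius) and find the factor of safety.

FS = 1.49

Ordinary method of slices: FS = Σ[c'·Δl_i + (W_i cosα_i)·tanφ'] / Σ W_i sinα_i, with Δl_i = b_i / cosα_i.
Slice 1: Δl = 2.7/cos(-1.0°) = 2.700 m; N'_1 = 59·cos(-1.0°) = 59.0; c'Δl = 18.63; W sinα = -1.0
Slice 2: Δl = 2.4/cos15.3° = 2.488 m; N'_2 = 127·cos15.3° = 122.5; c'Δl = 17.17; W sinα = 33.5
Slice 3: Δl = 3.1/cos34.6° = 3.766 m; N'_3 = 199·cos34.6° = 163.8; c'Δl = 25.99; W sinα = 113.0
Slice 4: Δl = 1.4/cos54.7° = 2.423 m; N'_4 = 31·cos54.7° = 17.9; c'Δl = 16.72; W sinα = 25.3
Σc'Δl = 78.5 kN/m; ΣN' = 363.2 kN/m; ΣW sinα = 170.8 kN/m
Resisting = 78.5 + 363.2·tan25.9° = 78.5 + 176.4 = 254.9 kN/m
FS = 254.9 / 170.8 = 1.492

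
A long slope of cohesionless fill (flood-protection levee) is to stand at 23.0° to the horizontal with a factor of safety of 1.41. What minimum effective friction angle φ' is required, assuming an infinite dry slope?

FS = tanφ'/tanβ ⇒ tanφ' = FS · tanβ = 1.41 · tan23.0° = 0.5985
φ' = arctan(0.5985) = 30.90°

φ' = 30.9°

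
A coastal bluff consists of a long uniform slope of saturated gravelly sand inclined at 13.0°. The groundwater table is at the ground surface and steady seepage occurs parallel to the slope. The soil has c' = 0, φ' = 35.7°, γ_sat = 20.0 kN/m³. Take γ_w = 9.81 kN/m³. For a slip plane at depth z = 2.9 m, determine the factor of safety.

FS = 1.59

With seepage parallel to the slope and the water table at the surface, the effective normal stress on the slip plane uses the buoyant unit weight γ' = γ_sat − γ_w while the driving shear stress uses γ_sat:
FS = [c' + γ' z cos²β tanφ'] / [γ_sat z sinβ cosβ]
(For c' = 0 this reduces to FS = (γ'/γ_sat)·tanφ'/tanβ.)
γ' = 20.0 − 9.81 = 10.19 kN/m³
Numerator = 0.0 + 10.19·2.9·cos²13.0°·tan35.7° = 0.0 + 10.19·2.9·0.9494·0.7186 = 20.160 kPa
Denominator = 20.0·2.9·sin13.0°·cos13.0° = 20.0·2.9·0.2250·0.9744 = 12.713 kPa
FS = 20.160 / 12.713 = 1.586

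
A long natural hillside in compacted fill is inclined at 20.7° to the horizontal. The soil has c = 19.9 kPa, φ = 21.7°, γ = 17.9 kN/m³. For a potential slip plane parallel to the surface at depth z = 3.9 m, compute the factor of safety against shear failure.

For an infinite slope with a slip plane parallel to the surface (no pore pressure): FS = [c + γz cos²β tanφ] / [γz sinβ cosβ].
γz = 17.9·3.9 = 69.81 kN/m²
Numerator = 19.9 + 69.81·cos²20.7°·tan21.7° = 19.9 + 69.81·0.8751·0.3979 = 44.210 kPa
Denominator = 69.81·sin20.7°·cos20.7° = 69.81·0.3535·0.9354 = 23.083 kPa
FS = 44.210 / 23.083 = 1.915

FS = 1.92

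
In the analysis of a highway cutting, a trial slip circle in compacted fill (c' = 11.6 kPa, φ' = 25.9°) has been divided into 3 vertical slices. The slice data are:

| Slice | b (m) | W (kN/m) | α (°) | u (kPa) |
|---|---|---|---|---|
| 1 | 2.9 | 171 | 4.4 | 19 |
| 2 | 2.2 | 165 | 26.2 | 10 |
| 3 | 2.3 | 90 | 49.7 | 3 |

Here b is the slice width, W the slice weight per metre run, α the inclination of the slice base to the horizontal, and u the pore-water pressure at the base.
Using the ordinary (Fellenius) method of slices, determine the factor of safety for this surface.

Ordinary method of slices: FS = Σ[c'·Δl_i + (W_i cosα_i − u_i·Δl_i)·tanφ'] / Σ W_i sinα_i, with Δl_i = b_i / cosα_i.
Slice 1: Δl = 2.9/cos4.4° = 2.909 m; N'_1 = 171·cos4.4° − 19·2.909 = 115.2; c'Δl = 33.74; W sinα = 13.1
Slice 2: Δl = 2.2/cos26.2° = 2.452 m; N'_2 = 165·cos26.2° − 10·2.452 = 123.5; c'Δl = 28.44; W sinα = 72.8
Slice 3: Δl = 2.3/cos49.7° = 3.556 m; N'_3 = 90·cos49.7° − 3·3.556 = 47.5; c'Δl = 41.25; W sinα = 68.6
Σc'Δl = 103.4 kN/m; ΣN' = 286.3 kN/m; ΣW sinα = 154.6 kN/m
Resisting = 103.4 + 286.3·tan25.9° = 103.4 + 139.0 = 242.5 kN/m
FS = 242.5 / 154.6 = 1.568

FS = 1.57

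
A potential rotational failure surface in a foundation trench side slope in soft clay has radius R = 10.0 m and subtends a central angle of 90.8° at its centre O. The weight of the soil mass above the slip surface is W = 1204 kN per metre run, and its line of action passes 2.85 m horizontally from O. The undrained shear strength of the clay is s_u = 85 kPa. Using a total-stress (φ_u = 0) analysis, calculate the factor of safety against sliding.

Taking moments about the centre O, the resisting moment is provided by the undrained shear strength acting along the arc:
Arc length L_a = R·θ = 10.0·(90.8°·π/180) = 10.0·1.5848 = 15.85 m
M_R = s_u·L_a·R = 85·15.85·10.0 = 13470.5 kN·m/m
M_D = W·d = 1204·2.85 = 3431.4 kN·m/m
FS = M_R / M_D = 13470.5 / 3431.4 = 3.926

FS = 3.93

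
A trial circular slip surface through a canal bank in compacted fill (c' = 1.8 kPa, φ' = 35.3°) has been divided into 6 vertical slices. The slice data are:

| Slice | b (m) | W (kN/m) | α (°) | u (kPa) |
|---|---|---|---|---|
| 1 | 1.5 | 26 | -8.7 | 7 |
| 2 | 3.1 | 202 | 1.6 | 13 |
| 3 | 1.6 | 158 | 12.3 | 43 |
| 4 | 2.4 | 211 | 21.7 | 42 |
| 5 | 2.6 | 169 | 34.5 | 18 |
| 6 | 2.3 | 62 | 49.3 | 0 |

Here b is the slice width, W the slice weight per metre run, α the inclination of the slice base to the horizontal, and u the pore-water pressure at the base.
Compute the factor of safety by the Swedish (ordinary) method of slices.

Ordinary method of slices: FS = Σ[c'·Δl_i + (W_i cosα_i − u_i·Δl_i)·tanφ'] / Σ W_i sinα_i, with Δl_i = b_i / cosα_i.
Slice 1: Δl = 1.5/cos(-8.7°) = 1.517 m; N'_1 = 26·cos(-8.7°) − 7·1.517 = 15.1; c'Δl = 2.73; W sinα = -3.9
Slice 2: Δl = 3.1/cos1.6° = 3.101 m; N'_2 = 202·cos1.6° − 13·3.101 = 161.6; c'Δl = 5.58; W sinα = 5.6
Slice 3: Δl = 1.6/cos12.3° = 1.638 m; N'_3 = 158·cos12.3° − 43·1.638 = 84.0; c'Δl = 2.95; W sinα = 33.7
Slice 4: Δl = 2.4/cos21.7° = 2.583 m; N'_4 = 211·cos21.7° − 42·2.583 = 87.6; c'Δl = 4.65; W sinα = 78.0
Slice 5: Δl = 2.6/cos34.5° = 3.155 m; N'_5 = 169·cos34.5° − 18·3.155 = 82.5; c'Δl = 5.68; W sinα = 95.7
Slice 6: Δl = 2.3/cos49.3° = 3.527 m; N'_6 = 62·cos49.3° − 0·3.527 = 40.4; c'Δl = 6.35; W sinα = 47.0
Σc'Δl = 27.9 kN/m; ΣN' = 471.1 kN/m; ΣW sinα = 256.1 kN/m
Resisting = 27.9 + 471.1·tan35.3° = 27.9 + 333.6 = 361.5 kN/m
FS = 361.5 / 256.1 = 1.412

FS = 1.41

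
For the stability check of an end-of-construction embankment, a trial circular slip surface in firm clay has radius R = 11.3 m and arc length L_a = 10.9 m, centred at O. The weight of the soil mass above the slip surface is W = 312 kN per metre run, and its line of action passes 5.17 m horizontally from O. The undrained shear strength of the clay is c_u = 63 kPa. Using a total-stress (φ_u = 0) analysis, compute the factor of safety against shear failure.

Taking moments about the centre O, the resisting moment is provided by the undrained shear strength acting along the arc:
M_R = c_u·L_a·R = 63·10.90·11.3 = 7759.7 kN·m/m
M_D = W·d = 312·5.17 = 1613.0 kN·m/m
FS = M_R / M_D = 7759.7 / 1613.0 = 4.811

FS = 4.81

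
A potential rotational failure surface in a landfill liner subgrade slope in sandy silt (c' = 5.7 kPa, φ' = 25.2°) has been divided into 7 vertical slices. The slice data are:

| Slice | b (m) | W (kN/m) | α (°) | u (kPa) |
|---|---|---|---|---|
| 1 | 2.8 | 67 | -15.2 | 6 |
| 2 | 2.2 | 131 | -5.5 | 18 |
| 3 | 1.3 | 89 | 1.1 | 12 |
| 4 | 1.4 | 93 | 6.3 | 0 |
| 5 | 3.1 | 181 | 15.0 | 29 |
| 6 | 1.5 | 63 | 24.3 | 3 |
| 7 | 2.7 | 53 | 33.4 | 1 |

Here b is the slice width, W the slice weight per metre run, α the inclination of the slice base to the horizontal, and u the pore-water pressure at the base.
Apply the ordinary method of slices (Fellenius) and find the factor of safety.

Ordinary method of slices: FS = Σ[c'·Δl_i + (W_i cosα_i − u_i·Δl_i)·tanφ'] / Σ W_i sinα_i, with Δl_i = b_i / cosα_i.
Slice 1: Δl = 2.8/cos(-15.2°) = 2.902 m; N'_1 = 67·cos(-15.2°) − 6·2.902 = 47.2; c'Δl = 16.54; W sinα = -17.6
Slice 2: Δl = 2.2/cos(-5.5°) = 2.210 m; N'_2 = 131·cos(-5.5°) − 18·2.210 = 90.6; c'Δl = 12.60; W sinα = -12.6
Slice 3: Δl = 1.3/cos1.1° = 1.300 m; N'_3 = 89·cos1.1° − 12·1.300 = 73.4; c'Δl = 7.41; W sinα = 1.7
Slice 4: Δl = 1.4/cos6.3° = 1.409 m; N'_4 = 93·cos6.3° − 0·1.409 = 92.4; c'Δl = 8.03; W sinα = 10.2
Slice 5: Δl = 3.1/cos15.0° = 3.209 m; N'_5 = 181·cos15.0° − 29·3.209 = 81.8; c'Δl = 18.29; W sinα = 46.8
Slice 6: Δl = 1.5/cos24.3° = 1.646 m; N'_6 = 63·cos24.3° − 3·1.646 = 52.5; c'Δl = 9.38; W sinα = 25.9
Slice 7: Δl = 2.7/cos33.4° = 3.234 m; N'_7 = 53·cos33.4° − 1·3.234 = 41.0; c'Δl = 18.43; W sinα = 29.2
Σc'Δl = 90.7 kN/m; ΣN' = 478.9 kN/m; ΣW sinα = 83.7 kN/m
Resisting = 90.7 + 478.9·tan25.2° = 90.7 + 225.4 = 316.1 kN/m
FS = 316.1 / 83.7 = 3.774

FS = 3.77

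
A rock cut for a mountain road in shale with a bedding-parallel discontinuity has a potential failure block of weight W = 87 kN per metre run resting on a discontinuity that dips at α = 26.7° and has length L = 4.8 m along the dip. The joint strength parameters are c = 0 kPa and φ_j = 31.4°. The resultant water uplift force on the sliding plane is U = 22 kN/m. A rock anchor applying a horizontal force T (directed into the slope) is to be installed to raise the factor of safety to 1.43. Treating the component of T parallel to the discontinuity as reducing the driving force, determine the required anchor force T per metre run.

Resolving forces along and normal to the sliding plane, with the horizontal anchor force T adding T·sinα to the effective normal force and T·cosα acting up the plane against the driving force:
FS = [cL + (W cosα − U + T sinα) tanφ_j] / [W sinα − T cosα]
Without the anchor: N' = 55.7 kN/m, driving T_d = 39.1 kN/m, resisting R = 0·4.8 + 55.7·tan31.4° = 34.0 kN/m, FS = 0.87.
Setting FS = 1.43 and solving for T:
1.43·(39.1 − T cos26.7°) = 34.0 + T sin26.7°·tan31.4°
T·(sin26.7°·tan31.4° + 1.43·cos26.7°) = 1.43·39.1 − 34.0
T·(0.4493·0.6104 + 1.43·0.8934) = 55.9 − 34.0 = 21.9
T·1.5518 = 21.9
T = 14.1 kN/m

T = 14 kN/m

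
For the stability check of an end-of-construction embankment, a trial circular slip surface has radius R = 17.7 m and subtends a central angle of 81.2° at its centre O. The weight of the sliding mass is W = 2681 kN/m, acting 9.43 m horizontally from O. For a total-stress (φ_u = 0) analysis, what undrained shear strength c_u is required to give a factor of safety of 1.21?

FS = c_u·L_a·R / (W·d), so c_u = FS·W·d / (L_a·R).
Arc length L_a = R·θ = 17.7·(81.2°·π/180) = 17.7·1.4172 = 25.08 m
c_u = 1.21·2681·9.43 / (25.08·17.7) = 30591.0 / 444.00 = 68.90 kPa

c_u = 68.9 kPa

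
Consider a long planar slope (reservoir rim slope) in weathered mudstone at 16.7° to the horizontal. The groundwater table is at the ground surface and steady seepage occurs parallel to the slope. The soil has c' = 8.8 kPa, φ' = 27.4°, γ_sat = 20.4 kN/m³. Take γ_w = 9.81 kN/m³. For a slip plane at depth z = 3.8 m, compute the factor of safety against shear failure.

With seepage parallel to the slope and the water table at the surface, the effective normal stress on the slip plane uses the buoyant unit weight γ' = γ_sat − γ_w while the driving shear stress uses γ_sat:
FS = [c' + γ' z cos²β tanφ'] / [γ_sat z sinβ cosβ]
γ' = 20.4 − 9.81 = 10.59 kN/m³
Numerator = 8.8 + 10.59·3.8·cos²16.7°·tan27.4° = 8.8 + 10.59·3.8·0.9174·0.5184 = 27.937 kPa
Denominator = 20.4·3.8·sin16.7°·cos16.7° = 20.4·3.8·0.2874·0.9578 = 21.337 kPa
FS = 27.937 / 21.337 = 1.309

FS = 1.31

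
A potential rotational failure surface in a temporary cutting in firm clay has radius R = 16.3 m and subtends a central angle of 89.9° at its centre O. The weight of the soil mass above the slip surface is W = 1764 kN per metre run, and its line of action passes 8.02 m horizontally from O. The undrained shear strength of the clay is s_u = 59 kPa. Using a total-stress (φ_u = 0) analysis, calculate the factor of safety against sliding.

Taking moments about the centre O, the resisting moment is provided by the undrained shear strength acting along the arc:
Arc length L_a = R·θ = 16.3·(89.9°·π/180) = 16.3·1.5691 = 25.58 m
M_R = s_u·L_a·R = 59·25.58·16.3 = 24596.0 kN·m/m
M_D = W·d = 1764·8.02 = 14147.3 kN·m/m
FS = M_R / M_D = 24596.0 / 14147.3 = 1.739

FS = 1.74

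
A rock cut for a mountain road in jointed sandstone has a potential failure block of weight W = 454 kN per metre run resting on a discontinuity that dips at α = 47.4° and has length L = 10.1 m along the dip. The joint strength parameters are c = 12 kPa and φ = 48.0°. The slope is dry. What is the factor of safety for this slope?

Resolving the block weight along and normal to the plane and applying the Mohr–Coulomb strength on the joint:
N' = W cosα = 454·cos47.4° = 307.3 kN/m
Driving force T = W sinα = 454·sin47.4° = 334.2 kN/m
Resisting force R = c·L + N'·tanφ = 12·10.1 + 307.3·tan48.0° = 121.2 + 341.3 = 462.5 kN/m
FS = R / T = 462.5 / 334.2 = 1.384

FS = 1.38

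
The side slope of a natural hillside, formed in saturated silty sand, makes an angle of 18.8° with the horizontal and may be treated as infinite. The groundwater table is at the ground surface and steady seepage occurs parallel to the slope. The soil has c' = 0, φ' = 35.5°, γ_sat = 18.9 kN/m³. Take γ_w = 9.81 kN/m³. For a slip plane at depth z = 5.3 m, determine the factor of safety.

With seepage parallel to the slope and the water table at the surface, the effective normal stress on the slip plane uses the buoyant unit weight γ' = γ_sat − γ_w while the driving shear stress uses γ_sat:
FS = [c' + γ' z cos²β tanφ'] / [γ_sat z sinβ cosβ]
(For c' = 0 this reduces to FS = (γ'/γ_sat)·tanφ'/tanβ.)
γ' = 18.9 − 9.81 = 9.09 kN/m³
Numerator = 0.0 + 9.09·5.3·cos²18.8°·tan35.5° = 0.0 + 9.09·5.3·0.8961·0.7133 = 30.795 kPa
Denominator = 18.9·5.3·sin18.8°·cos18.8° = 18.9·5.3·0.3223·0.9466 = 30.559 kPa
FS = 30.795 / 30.559 = 1.008

FS = 1.01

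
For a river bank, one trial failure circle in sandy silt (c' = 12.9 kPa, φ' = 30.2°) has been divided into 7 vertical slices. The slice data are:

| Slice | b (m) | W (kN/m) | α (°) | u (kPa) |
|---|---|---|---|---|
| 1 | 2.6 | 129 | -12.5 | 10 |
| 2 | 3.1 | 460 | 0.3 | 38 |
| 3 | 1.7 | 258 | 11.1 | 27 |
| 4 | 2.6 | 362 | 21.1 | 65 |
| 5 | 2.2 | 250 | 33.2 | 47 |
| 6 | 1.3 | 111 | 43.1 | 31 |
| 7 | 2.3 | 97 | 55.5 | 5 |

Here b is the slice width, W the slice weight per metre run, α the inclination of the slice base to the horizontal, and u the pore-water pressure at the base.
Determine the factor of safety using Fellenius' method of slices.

FS = 1.78

Ordinary method of slices: FS = Σ[c'·Δl_i + (W_i cosα_i − u_i·Δl_i)·tanφ'] / Σ W_i sinα_i, with Δl_i = b_i / cosα_i.
Slice 1: Δl = 2.6/cos(-12.5°) = 2.663 m; N'_1 = 129·cos(-12.5°) − 10·2.663 = 99.3; c'Δl = 34.35; W sinα = -27.9
Slice 2: Δl = 3.1/cos0.3° = 3.100 m; N'_2 = 460·cos0.3° − 38·3.100 = 342.2; c'Δl = 39.99; W sinα = 2.4
Slice 3: Δl = 1.7/cos11.1° = 1.732 m; N'_3 = 258·cos11.1° − 27·1.732 = 206.4; c'Δl = 22.35; W sinα = 49.7
Slice 4: Δl = 2.6/cos21.1° = 2.787 m; N'_4 = 362·cos21.1° − 65·2.787 = 156.6; c'Δl = 35.95; W sinα = 130.3
Slice 5: Δl = 2.2/cos33.2° = 2.629 m; N'_5 = 250·cos33.2° − 47·2.629 = 85.6; c'Δl = 33.92; W sinα = 136.9
Slice 6: Δl = 1.3/cos43.1° = 1.780 m; N'_6 = 111·cos43.1° − 31·1.780 = 25.9; c'Δl = 22.97; W sinα = 75.8
Slice 7: Δl = 2.3/cos55.5° = 4.061 m; N'_7 = 97·cos55.5° − 5·4.061 = 34.6; c'Δl = 52.38; W sinα = 79.9
Σc'Δl = 241.9 kN/m; ΣN' = 950.6 kN/m; ΣW sinα = 447.2 kN/m
Resisting = 241.9 + 950.6·tan30.2° = 241.9 + 553.3 = 795.2 kN/m
FS = 795.2 / 447.2 = 1.778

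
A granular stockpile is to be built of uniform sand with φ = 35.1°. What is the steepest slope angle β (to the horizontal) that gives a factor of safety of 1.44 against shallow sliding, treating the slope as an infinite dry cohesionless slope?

β = 26.0°

For an infinite dry cohesionless slope FS = tanφ/tanβ, so tanβ = tanφ / FS.
tanβ = tan35.1° / 1.44 = 0.7028 / 1.44 = 0.4881
β = arctan(0.4881) = 26.02°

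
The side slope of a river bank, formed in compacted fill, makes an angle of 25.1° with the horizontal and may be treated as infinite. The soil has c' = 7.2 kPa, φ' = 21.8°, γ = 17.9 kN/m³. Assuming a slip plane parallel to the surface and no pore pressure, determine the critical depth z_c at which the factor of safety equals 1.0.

Setting FS = 1.00 in FS = [c' + γz cos²β tanφ'] / [γz sinβ cosβ] and solving for z:
z = c' / [γ cosβ (FS·sinβ − cosβ·tanφ')]
  = 7.2 / [17.9·cos25.1°·(1.00·sin25.1° − cos25.1°·tan21.8°)]
  = 7.2 / [17.9·0.9056·(1.00·0.4242 − 0.9056·0.4000)]
  = 7.2 / 1.0050 = 7.164 m

z_c = 7.16 m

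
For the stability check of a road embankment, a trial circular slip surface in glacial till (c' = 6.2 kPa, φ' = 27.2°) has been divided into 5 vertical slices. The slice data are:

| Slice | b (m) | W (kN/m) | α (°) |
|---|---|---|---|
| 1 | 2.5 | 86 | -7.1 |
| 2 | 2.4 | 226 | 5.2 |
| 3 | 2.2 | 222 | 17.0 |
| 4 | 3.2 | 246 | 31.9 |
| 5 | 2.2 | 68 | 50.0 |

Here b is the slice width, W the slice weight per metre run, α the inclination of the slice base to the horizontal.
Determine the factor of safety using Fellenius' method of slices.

Ordinary method of slices: FS = Σ[c'·Δl_i + (W_i cosα_i)·tanφ'] / Σ W_i sinα_i, with Δl_i = b_i / cosα_i.
Slice 1: Δl = 2.5/cos(-7.1°) = 2.519 m; N'_1 = 86·cos(-7.1°) = 85.3; c'Δl = 15.62; W sinα = -10.6
Slice 2: Δl = 2.4/cos5.2° = 2.410 m; N'_2 = 226·cos5.2° = 225.1; c'Δl = 14.94; W sinα = 20.5
Slice 3: Δl = 2.2/cos17.0° = 2.301 m; N'_3 = 222·cos17.0° = 212.3; c'Δl = 14.26; W sinα = 64.9
Slice 4: Δl = 3.2/cos31.9° = 3.769 m; N'_4 = 246·cos31.9° = 208.8; c'Δl = 23.37; W sinα = 130.0
Slice 5: Δl = 2.2/cos50.0° = 3.423 m; N'_5 = 68·cos50.0° = 43.7; c'Δl = 21.22; W sinα = 52.1
Σc'Δl = 89.4 kN/m; ΣN' = 775.3 kN/m; ΣW sinα = 256.8 kN/m
Resisting = 89.4 + 775.3·tan27.2° = 89.4 + 398.4 = 487.8 kN/m
FS = 487.8 / 256.8 = 1.899

FS = 1.90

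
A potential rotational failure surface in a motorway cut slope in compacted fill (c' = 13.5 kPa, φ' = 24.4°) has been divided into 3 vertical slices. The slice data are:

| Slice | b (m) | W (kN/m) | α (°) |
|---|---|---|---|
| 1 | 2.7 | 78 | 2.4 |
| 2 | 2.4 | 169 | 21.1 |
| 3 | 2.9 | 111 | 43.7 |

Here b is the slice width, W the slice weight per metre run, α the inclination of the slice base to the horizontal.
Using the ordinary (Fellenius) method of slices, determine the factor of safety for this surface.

Ordinary method of slices: FS = Σ[c'·Δl_i + (W_i cosα_i)·tanφ'] / Σ W_i sinα_i, with Δl_i = b_i / cosα_i.
Slice 1: Δl = 2.7/cos2.4° = 2.702 m; N'_1 = 78·cos2.4° = 77.9; c'Δl = 36.48; W sinα = 3.3
Slice 2: Δl = 2.4/cos21.1° = 2.572 m; N'_2 = 169·cos21.1° = 157.7; c'Δl = 34.73; W sinα = 60.8
Slice 3: Δl = 2.9/cos43.7° = 4.011 m; N'_3 = 111·cos43.7° = 80.2; c'Δl = 54.15; W sinα = 76.7
Σc'Δl = 125.4 kN/m; ΣN' = 315.9 kN/m; ΣW sinα = 140.8 kN/m
Resisting = 125.4 + 315.9·tan24.4° = 125.4 + 143.3 = 268.6 kN/m
FS = 268.6 / 140.8 = 1.908

FS = 1.91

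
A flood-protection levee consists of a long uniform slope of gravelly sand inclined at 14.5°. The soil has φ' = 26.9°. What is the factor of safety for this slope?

For a dry cohesionless infinite slope the factor of safety is FS = tanφ' / tanβ.
FS = tan26.9° / tan14.5° = 0.5073 / 0.2586 = 1.962

FS = 1.96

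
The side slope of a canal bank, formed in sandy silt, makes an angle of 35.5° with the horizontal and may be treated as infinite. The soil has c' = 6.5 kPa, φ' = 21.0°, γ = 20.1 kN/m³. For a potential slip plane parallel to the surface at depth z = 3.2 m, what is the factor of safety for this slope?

For an infinite slope with a slip plane parallel to the surface (no pore pressure): FS = [c' + γz cos²β tanφ'] / [γz sinβ cosβ].
γz = 20.1·3.2 = 64.32 kN/m²
Numerator = 6.5 + 64.32·cos²35.5°·tan21.0° = 6.5 + 64.32·0.6628·0.3839 = 22.864 kPa
Denominator = 64.32·sin35.5°·cos35.5° = 64.32·0.5807·0.8141 = 30.408 kPa
FS = 22.864 / 30.408 = 0.752

FS = 0.75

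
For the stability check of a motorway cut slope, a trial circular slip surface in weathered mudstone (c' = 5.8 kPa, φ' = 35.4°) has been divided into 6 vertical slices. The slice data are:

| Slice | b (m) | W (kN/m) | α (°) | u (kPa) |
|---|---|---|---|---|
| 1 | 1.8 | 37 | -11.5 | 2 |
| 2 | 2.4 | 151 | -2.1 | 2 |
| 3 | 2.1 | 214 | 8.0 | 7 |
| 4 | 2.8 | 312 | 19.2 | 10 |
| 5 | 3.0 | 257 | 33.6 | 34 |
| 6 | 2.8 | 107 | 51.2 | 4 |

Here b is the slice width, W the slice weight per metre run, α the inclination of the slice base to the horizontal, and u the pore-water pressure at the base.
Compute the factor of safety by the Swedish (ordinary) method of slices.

Ordinary method of slices: FS = Σ[c'·Δl_i + (W_i cosα_i − u_i·Δl_i)·tanφ'] / Σ W_i sinα_i, with Δl_i = b_i / cosα_i.
Slice 1: Δl = 1.8/cos(-11.5°) = 1.837 m; N'_1 = 37·cos(-11.5°) − 2·1.837 = 32.6; c'Δl = 10.65; W sinα = -7.4
Slice 2: Δl = 2.4/cos(-2.1°) = 2.402 m; N'_2 = 151·cos(-2.1°) − 2·2.402 = 146.1; c'Δl = 13.93; W sinα = -5.5
Slice 3: Δl = 2.1/cos8.0° = 2.121 m; N'_3 = 214·cos8.0° − 7·2.121 = 197.1; c'Δl = 12.30; W sinα = 29.8
Slice 4: Δl = 2.8/cos19.2° = 2.965 m; N'_4 = 312·cos19.2° − 10·2.965 = 265.0; c'Δl = 17.20; W sinα = 102.6
Slice 5: Δl = 3.0/cos33.6° = 3.602 m; N'_5 = 257·cos33.6° − 34·3.602 = 91.6; c'Δl = 20.89; W sinα = 142.2
Slice 6: Δl = 2.8/cos51.2° = 4.469 m; N'_6 = 107·cos51.2° − 4·4.469 = 49.2; c'Δl = 25.92; W sinα = 83.4
Σc'Δl = 100.9 kN/m; ΣN' = 781.5 kN/m; ΣW sinα = 345.1 kN/m
Resisting = 100.9 + 781.5·tan35.4° = 100.9 + 555.4 = 656.3 kN/m
FS = 656.3 / 345.1 = 1.902

FS = 1.90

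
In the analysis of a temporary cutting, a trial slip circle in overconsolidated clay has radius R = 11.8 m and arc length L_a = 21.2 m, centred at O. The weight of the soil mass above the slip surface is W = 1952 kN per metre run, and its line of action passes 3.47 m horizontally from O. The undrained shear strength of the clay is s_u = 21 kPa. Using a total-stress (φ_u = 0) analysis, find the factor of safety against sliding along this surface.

FS = 0.78

Taking moments about the centre O, the resisting moment is provided by the undrained shear strength acting along the arc:
M_R = s_u·L_a·R = 21·21.20·11.8 = 5253.4 kN·m/m
M_D = W·d = 1952·3.47 = 6773.4 kN·m/m
FS = M_R / M_D = 5253.4 / 6773.4 = 0.776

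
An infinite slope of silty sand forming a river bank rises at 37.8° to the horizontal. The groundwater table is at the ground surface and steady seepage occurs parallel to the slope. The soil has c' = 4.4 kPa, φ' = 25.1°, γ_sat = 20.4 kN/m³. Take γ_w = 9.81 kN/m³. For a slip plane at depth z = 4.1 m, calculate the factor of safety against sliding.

With seepage parallel to the slope and the water table at the surface, the effective normal stress on the slip plane uses the buoyant unit weight γ' = γ_sat − γ_w while the driving shear stress uses γ_sat:
FS = [c' + γ' z cos²β tanφ'] / [γ_sat z sinβ cosβ]
γ' = 20.4 − 9.81 = 10.59 kN/m³
Numerator = 4.4 + 10.59·4.1·cos²37.8°·tan25.1° = 4.4 + 10.59·4.1·0.6243·0.4684 = 17.099 kPa
Denominator = 20.4·4.1·sin37.8°·cos37.8° = 20.4·4.1·0.6129·0.7902 = 40.506 kPa
FS = 17.099 / 40.506 = 0.422

FS = 0.42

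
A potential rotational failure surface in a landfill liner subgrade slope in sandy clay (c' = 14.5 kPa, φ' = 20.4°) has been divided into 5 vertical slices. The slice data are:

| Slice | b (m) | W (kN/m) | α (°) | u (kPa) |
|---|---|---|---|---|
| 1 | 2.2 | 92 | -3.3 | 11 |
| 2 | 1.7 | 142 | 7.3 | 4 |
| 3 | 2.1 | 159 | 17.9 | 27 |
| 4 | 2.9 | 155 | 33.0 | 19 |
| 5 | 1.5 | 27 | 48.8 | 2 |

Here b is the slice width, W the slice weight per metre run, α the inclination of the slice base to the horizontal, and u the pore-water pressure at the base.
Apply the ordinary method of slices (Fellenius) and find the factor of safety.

FS = 1.86

Ordinary method of slices: FS = Σ[c'·Δl_i + (W_i cosα_i − u_i·Δl_i)·tanφ'] / Σ W_i sinα_i, with Δl_i = b_i / cosα_i.
Slice 1: Δl = 2.2/cos(-3.3°) = 2.204 m; N'_1 = 92·cos(-3.3°) − 11·2.204 = 67.6; c'Δl = 31.95; W sinα = -5.3
Slice 2: Δl = 1.7/cos7.3° = 1.714 m; N'_2 = 142·cos7.3° − 4·1.714 = 134.0; c'Δl = 24.85; W sinα = 18.0
Slice 3: Δl = 2.1/cos17.9° = 2.207 m; N'_3 = 159·cos17.9° − 27·2.207 = 91.7; c'Δl = 32.00; W sinα = 48.9
Slice 4: Δl = 2.9/cos33.0° = 3.458 m; N'_4 = 155·cos33.0° − 19·3.458 = 64.3; c'Δl = 50.14; W sinα = 84.4
Slice 5: Δl = 1.5/cos48.8° = 2.277 m; N'_5 = 27·cos48.8° − 2·2.277 = 13.2; c'Δl = 33.02; W sinα = 20.3
Σc'Δl = 172.0 kN/m; ΣN' = 370.8 kN/m; ΣW sinα = 166.4 kN/m
Resisting = 172.0 + 370.8·tan20.4° = 172.0 + 137.9 = 309.9 kN/m
FS = 309.9 / 166.4 = 1.863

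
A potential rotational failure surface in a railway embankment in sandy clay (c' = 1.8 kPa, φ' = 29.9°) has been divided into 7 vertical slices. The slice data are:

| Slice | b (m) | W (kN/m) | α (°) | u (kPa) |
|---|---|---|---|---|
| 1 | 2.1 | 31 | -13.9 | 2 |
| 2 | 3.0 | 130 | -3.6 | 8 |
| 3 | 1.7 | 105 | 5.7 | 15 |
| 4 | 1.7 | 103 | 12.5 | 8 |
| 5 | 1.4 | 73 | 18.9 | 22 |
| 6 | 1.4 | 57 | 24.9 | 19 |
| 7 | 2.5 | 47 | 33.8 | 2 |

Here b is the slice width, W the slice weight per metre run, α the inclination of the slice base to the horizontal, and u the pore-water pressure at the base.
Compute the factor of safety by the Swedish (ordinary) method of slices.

Ordinary method of slices: FS = Σ[c'·Δl_i + (W_i cosα_i − u_i·Δl_i)·tanφ'] / Σ W_i sinα_i, with Δl_i = b_i / cosα_i.
Slice 1: Δl = 2.1/cos(-13.9°) = 2.163 m; N'_1 = 31·cos(-13.9°) − 2·2.163 = 25.8; c'Δl = 3.89; W sinα = -7.4
Slice 2: Δl = 3.0/cos(-3.6°) = 3.006 m; N'_2 = 130·cos(-3.6°) − 8·3.006 = 105.7; c'Δl = 5.41; W sinα = -8.2
Slice 3: Δl = 1.7/cos5.7° = 1.708 m; N'_3 = 105·cos5.7° − 15·1.708 = 78.9; c'Δl = 3.08; W sinα = 10.4
Slice 4: Δl = 1.7/cos12.5° = 1.741 m; N'_4 = 103·cos12.5° − 8·1.741 = 86.6; c'Δl = 3.13; W sinα = 22.3
Slice 5: Δl = 1.4/cos18.9° = 1.480 m; N'_5 = 73·cos18.9° − 22·1.480 = 36.5; c'Δl = 2.66; W sinα = 23.6
Slice 6: Δl = 1.4/cos24.9° = 1.543 m; N'_6 = 57·cos24.9° − 19·1.543 = 22.4; c'Δl = 2.78; W sinα = 24.0
Slice 7: Δl = 2.5/cos33.8° = 3.008 m; N'_7 = 47·cos33.8° − 2·3.008 = 33.0; c'Δl = 5.42; W sinα = 26.1
Σc'Δl = 26.4 kN/m; ΣN' = 388.9 kN/m; ΣW sinα = 90.9 kN/m
Resisting = 26.4 + 388.9·tan29.9° = 26.4 + 223.6 = 250.0 kN/m
FS = 250.0 / 90.9 = 2.750

FS = 2.75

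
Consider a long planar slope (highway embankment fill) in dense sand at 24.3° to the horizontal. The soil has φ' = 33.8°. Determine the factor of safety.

For a dry cohesionless infinite slope the factor of safety is FS = tanφ' / tanβ.
FS = tan33.8° / tan24.3° = 0.6694 / 0.4515 = 1.483

FS = 1.48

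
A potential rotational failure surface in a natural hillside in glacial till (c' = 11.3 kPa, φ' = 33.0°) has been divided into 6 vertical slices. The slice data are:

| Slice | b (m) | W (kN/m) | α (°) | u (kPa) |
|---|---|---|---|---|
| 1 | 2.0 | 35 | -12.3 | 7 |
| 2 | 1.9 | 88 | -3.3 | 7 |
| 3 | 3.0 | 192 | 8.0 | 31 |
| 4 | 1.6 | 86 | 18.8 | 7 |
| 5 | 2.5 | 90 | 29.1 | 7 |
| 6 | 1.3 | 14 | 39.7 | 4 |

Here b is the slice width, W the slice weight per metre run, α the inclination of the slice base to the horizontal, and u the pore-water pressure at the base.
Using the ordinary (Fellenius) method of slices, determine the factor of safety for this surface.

Ordinary method of slices: FS = Σ[c'·Δl_i + (W_i cosα_i − u_i·Δl_i)·tanφ'] / Σ W_i sinα_i, with Δl_i = b_i / cosα_i.
Slice 1: Δl = 2.0/cos(-12.3°) = 2.047 m; N'_1 = 35·cos(-12.3°) − 7·2.047 = 19.9; c'Δl = 23.13; W sinα = -7.5
Slice 2: Δl = 1.9/cos(-3.3°) = 1.903 m; N'_2 = 88·cos(-3.3°) − 7·1.903 = 74.5; c'Δl = 21.51; W sinα = -5.1
Slice 3: Δl = 3.0/cos8.0° = 3.029 m; N'_3 = 192·cos8.0° − 31·3.029 = 96.2; c'Δl = 34.23; W sinα = 26.7
Slice 4: Δl = 1.6/cos18.8° = 1.690 m; N'_4 = 86·cos18.8° − 7·1.690 = 69.6; c'Δl = 19.10; W sinα = 27.7
Slice 5: Δl = 2.5/cos29.1° = 2.861 m; N'_5 = 90·cos29.1° − 7·2.861 = 58.6; c'Δl = 32.33; W sinα = 43.8
Slice 6: Δl = 1.3/cos39.7° = 1.690 m; N'_6 = 14·cos39.7° − 4·1.690 = 4.0; c'Δl = 19.09; W sinα = 8.9
Σc'Δl = 149.4 kN/m; ΣN' = 322.8 kN/m; ΣW sinα = 94.6 kN/m
Resisting = 149.4 + 322.8·tan33.0° = 149.4 + 209.6 = 359.0 kN/m
FS = 359.0 / 94.6 = 3.794

FS = 3.79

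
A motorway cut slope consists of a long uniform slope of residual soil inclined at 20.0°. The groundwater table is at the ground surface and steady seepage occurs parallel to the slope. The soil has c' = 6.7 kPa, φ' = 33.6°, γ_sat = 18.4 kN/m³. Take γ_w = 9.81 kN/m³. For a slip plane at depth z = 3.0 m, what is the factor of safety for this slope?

With seepage parallel to the slope and the water table at the surface, the effective normal stress on the slip plane uses the buoyant unit weight γ' = γ_sat − γ_w while the driving shear stress uses γ_sat:
FS = [c' + γ' z cos²β tanφ'] / [γ_sat z sinβ cosβ]
γ' = 18.4 − 9.81 = 8.59 kN/m³
Numerator = 6.7 + 8.59·3.0·cos²20.0°·tan33.6° = 6.7 + 8.59·3.0·0.8830·0.6644 = 21.819 kPa
Denominator = 18.4·3.0·sin20.0°·cos20.0° = 18.4·3.0·0.3420·0.9397 = 17.741 kPa
FS = 21.819 / 17.741 = 1.230

FS = 1.23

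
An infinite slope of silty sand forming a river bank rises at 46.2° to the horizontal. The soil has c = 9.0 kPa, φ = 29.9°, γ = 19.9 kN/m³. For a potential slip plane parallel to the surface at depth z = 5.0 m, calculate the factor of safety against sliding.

FS = 0.73

For an infinite slope with a slip plane parallel to the surface (no pore pressure): FS = [c + γz cos²β tanφ] / [γz sinβ cosβ].
γz = 19.9·5.0 = 99.50 kN/m²
Numerator = 9.0 + 99.50·cos²46.2°·tan29.9° = 9.0 + 99.50·0.4791·0.5750 = 36.410 kPa
Denominator = 99.50·sin46.2°·cos46.2° = 99.50·0.7218·0.6921 = 49.706 kPa
FS = 36.410 / 49.706 = 0.732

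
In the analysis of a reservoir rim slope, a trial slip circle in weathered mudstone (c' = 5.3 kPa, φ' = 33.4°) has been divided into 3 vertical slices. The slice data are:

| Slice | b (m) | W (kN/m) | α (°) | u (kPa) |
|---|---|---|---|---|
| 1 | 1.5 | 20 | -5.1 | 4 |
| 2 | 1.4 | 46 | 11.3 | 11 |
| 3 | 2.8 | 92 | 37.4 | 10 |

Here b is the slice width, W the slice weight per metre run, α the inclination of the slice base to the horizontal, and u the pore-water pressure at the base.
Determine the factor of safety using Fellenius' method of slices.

Ordinary method of slices: FS = Σ[c'·Δl_i + (W_i cosα_i − u_i·Δl_i)·tanφ'] / Σ W_i sinα_i, with Δl_i = b_i / cosα_i.
Slice 1: Δl = 1.5/cos(-5.1°) = 1.506 m; N'_1 = 20·cos(-5.1°) − 4·1.506 = 13.9; c'Δl = 7.98; W sinα = -1.8
Slice 2: Δl = 1.4/cos11.3° = 1.428 m; N'_2 = 46·cos11.3° − 11·1.428 = 29.4; c'Δl = 7.57; W sinα = 9.0
Slice 3: Δl = 2.8/cos37.4° = 3.525 m; N'_3 = 92·cos37.4° − 10·3.525 = 37.8; c'Δl = 18.68; W sinα = 55.9
Σc'Δl = 34.2 kN/m; ΣN' = 81.1 kN/m; ΣW sinα = 63.1 kN/m
Resisting = 34.2 + 81.1·tan33.4° = 34.2 + 53.5 = 87.7 kN/m
FS = 87.7 / 63.1 = 1.390

FS = 1.39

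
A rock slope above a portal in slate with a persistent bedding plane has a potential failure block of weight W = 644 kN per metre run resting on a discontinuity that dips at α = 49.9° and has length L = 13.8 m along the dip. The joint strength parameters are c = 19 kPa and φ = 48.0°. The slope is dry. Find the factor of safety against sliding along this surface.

Resolving the block weight along and normal to the plane and applying the Mohr–Coulomb strength on the joint:
N' = W cosα = 644·cos49.9° = 414.8 kN/m
Driving force T = W sinα = 644·sin49.9° = 492.6 kN/m
Resisting force R = c·L + N'·tanφ = 19·13.8 + 414.8·tan48.0° = 262.2 + 460.7 = 722.9 kN/m
FS = R / T = 722.9 / 492.6 = 1.467

FS = 1.47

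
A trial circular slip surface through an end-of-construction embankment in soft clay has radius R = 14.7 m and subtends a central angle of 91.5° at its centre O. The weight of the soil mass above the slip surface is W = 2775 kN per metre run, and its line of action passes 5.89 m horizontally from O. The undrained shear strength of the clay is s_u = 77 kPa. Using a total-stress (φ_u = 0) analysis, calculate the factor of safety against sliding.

FS = 1.63

Taking moments about the centre O, the resisting moment is provided by the undrained shear strength acting along the arc:
Arc length L_a = R·θ = 14.7·(91.5°·π/180) = 14.7·1.5970 = 23.48 m
M_R = s_u·L_a·R = 77·23.48·14.7 = 26572.0 kN·m/m
M_D = W·d = 2775·5.89 = 16344.8 kN·m/m
FS = M_R / M_D = 26572.0 / 16344.8 = 1.626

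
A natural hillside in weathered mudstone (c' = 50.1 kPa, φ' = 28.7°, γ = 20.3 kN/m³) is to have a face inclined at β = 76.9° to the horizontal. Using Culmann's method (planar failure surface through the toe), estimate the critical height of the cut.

H_c = 25.29 m

Culmann's analysis gives the critical failure plane at α_cr = (β + φ')/2 = (76.9 + 28.7)/2 = 52.8°, and the critical height
H_c = (4c'/γ) · sinβ cosφ' / [1 − cos(β − φ')]
    = (4·50.1/20.3) · sin76.9°·cos28.7° / [1 − cos(48.2°)]
    = 9.872 · 0.9740·0.8771 / [1 − 0.6665]
    = 9.872 · 0.8543 / 0.3335
    = 25.29 m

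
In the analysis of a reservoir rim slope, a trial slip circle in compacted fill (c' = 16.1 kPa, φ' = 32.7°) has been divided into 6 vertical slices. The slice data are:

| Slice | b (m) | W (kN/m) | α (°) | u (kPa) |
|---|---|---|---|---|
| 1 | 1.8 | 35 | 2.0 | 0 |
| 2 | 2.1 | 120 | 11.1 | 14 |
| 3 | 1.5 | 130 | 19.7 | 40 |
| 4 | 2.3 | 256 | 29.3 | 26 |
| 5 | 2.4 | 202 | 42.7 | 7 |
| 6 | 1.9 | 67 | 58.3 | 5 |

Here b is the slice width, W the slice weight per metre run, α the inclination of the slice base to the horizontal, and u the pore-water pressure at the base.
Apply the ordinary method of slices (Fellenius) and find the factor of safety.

Ordinary method of slices: FS = Σ[c'·Δl_i + (W_i cosα_i − u_i·Δl_i)·tanφ'] / Σ W_i sinα_i, with Δl_i = b_i / cosα_i.
Slice 1: Δl = 1.8/cos2.0° = 1.801 m; N'_1 = 35·cos2.0° − 0·1.801 = 35.0; c'Δl = 29.00; W sinα = 1.2
Slice 2: Δl = 2.1/cos11.1° = 2.140 m; N'_2 = 120·cos11.1° − 14·2.140 = 87.8; c'Δl = 34.45; W sinα = 23.1
Slice 3: Δl = 1.5/cos19.7° = 1.593 m; N'_3 = 130·cos19.7° − 40·1.593 = 58.7; c'Δl = 25.65; W sinα = 43.8
Slice 4: Δl = 2.3/cos29.3° = 2.637 m; N'_4 = 256·cos29.3° − 26·2.637 = 154.7; c'Δl = 42.46; W sinα = 125.3
Slice 5: Δl = 2.4/cos42.7° = 3.266 m; N'_5 = 202·cos42.7° − 7·3.266 = 125.6; c'Δl = 52.58; W sinα = 137.0
Slice 6: Δl = 1.9/cos58.3° = 3.616 m; N'_6 = 67·cos58.3° − 5·3.616 = 17.1; c'Δl = 58.21; W sinα = 57.0
Σc'Δl = 242.4 kN/m; ΣN' = 478.8 kN/m; ΣW sinα = 387.4 kN/m
Resisting = 242.4 + 478.8·tan32.7° = 242.4 + 307.4 = 549.8 kN/m
FS = 549.8 / 387.4 = 1.419

FS = 1.42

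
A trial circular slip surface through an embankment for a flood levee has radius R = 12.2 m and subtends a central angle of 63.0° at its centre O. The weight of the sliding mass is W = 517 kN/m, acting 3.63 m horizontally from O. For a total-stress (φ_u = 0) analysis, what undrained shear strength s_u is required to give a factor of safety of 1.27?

FS = s_u·L_a·R / (W·d), so s_u = FS·W·d / (L_a·R).
Arc length L_a = R·θ = 12.2·(63.0°·π/180) = 12.2·1.0996 = 13.41 m
s_u = 1.27·517·3.63 / (13.41·12.2) = 2383.4 / 163.66 = 14.56 kPa

s_u = 14.6 kPa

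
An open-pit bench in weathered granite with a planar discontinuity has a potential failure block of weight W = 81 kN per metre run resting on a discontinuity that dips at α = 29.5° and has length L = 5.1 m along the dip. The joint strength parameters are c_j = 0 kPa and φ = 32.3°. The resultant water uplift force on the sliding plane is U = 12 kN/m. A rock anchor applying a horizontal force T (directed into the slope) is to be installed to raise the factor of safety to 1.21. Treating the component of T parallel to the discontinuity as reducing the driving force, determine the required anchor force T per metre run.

T = 8 kN/m

Resolving forces along and normal to the sliding plane, with the horizontal anchor force T adding T·sinα to the effective normal force and T·cosα acting up the plane against the driving force:
FS = [c_jL + (W cosα − U + T sinα) tanφ] / [W sinα − T cosα]
Without the anchor: N' = 58.5 kN/m, driving T_d = 39.9 kN/m, resisting R = 0·5.1 + 58.5·tan32.3° = 37.0 kN/m, FS = 0.93.
Setting FS = 1.21 and solving for T:
1.21·(39.9 − T cos29.5°) = 37.0 + T sin29.5°·tan32.3°
T·(sin29.5°·tan32.3° + 1.21·cos29.5°) = 1.21·39.9 − 37.0
T·(0.4924·0.6322 + 1.21·0.8704) = 48.3 − 37.0 = 11.3
T·1.3644 = 11.3
T = 8.3 kN/m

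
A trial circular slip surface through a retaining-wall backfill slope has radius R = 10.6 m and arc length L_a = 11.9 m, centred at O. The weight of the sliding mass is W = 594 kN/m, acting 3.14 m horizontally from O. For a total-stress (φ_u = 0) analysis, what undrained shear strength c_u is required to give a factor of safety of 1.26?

c_u = 18.6 kPa

FS = c_u·L_a·R / (W·d), so c_u = FS·W·d / (L_a·R).
c_u = 1.26·594·3.14 / (11.90·10.6) = 2350.1 / 126.14 = 18.63 kPa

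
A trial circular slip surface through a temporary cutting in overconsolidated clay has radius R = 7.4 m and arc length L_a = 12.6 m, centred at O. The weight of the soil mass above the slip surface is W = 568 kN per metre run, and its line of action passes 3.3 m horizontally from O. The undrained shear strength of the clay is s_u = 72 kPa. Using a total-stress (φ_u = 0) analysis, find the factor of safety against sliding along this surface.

Taking moments about the centre O, the resisting moment is provided by the undrained shear strength acting along the arc:
M_R = s_u·L_a·R = 72·12.60·7.4 = 6713.3 kN·m/m
M_D = W·d = 568·3.3 = 1874.4 kN·m/m
FS = M_R / M_D = 6713.3 / 1874.4 = 3.582

FS = 3.58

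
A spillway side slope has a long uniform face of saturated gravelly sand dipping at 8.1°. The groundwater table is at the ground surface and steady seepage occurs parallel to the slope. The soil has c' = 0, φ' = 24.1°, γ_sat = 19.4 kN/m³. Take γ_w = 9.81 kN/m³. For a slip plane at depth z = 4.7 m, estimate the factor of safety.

FS = 1.55

With seepage parallel to the slope and the water table at the surface, the effective normal stress on the slip plane uses the buoyant unit weight γ' = γ_sat − γ_w while the driving shear stress uses γ_sat:
FS = [c' + γ' z cos²β tanφ'] / [γ_sat z sinβ cosβ]
(For c' = 0 this reduces to FS = (γ'/γ_sat)·tanφ'/tanβ.)
γ' = 19.4 − 9.81 = 9.59 kN/m³
Numerator = 0.0 + 9.59·4.7·cos²8.1°·tan24.1° = 0.0 + 9.59·4.7·0.9801·0.4473 = 19.762 kPa
Denominator = 19.4·4.7·sin8.1°·cos8.1° = 19.4·4.7·0.1409·0.9900 = 12.719 kPa
FS = 19.762 / 12.719 = 1.554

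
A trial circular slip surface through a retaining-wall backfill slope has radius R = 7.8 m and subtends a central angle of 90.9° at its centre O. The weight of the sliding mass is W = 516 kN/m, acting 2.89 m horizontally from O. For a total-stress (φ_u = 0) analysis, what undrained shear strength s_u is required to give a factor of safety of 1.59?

FS = s_u·L_a·R / (W·d), so s_u = FS·W·d / (L_a·R).
Arc length L_a = R·θ = 7.8·(90.9°·π/180) = 7.8·1.5865 = 12.37 m
s_u = 1.59·516·2.89 / (12.37·7.8) = 2371.1 / 96.52 = 24.56 kPa

s_u = 24.6 kPa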